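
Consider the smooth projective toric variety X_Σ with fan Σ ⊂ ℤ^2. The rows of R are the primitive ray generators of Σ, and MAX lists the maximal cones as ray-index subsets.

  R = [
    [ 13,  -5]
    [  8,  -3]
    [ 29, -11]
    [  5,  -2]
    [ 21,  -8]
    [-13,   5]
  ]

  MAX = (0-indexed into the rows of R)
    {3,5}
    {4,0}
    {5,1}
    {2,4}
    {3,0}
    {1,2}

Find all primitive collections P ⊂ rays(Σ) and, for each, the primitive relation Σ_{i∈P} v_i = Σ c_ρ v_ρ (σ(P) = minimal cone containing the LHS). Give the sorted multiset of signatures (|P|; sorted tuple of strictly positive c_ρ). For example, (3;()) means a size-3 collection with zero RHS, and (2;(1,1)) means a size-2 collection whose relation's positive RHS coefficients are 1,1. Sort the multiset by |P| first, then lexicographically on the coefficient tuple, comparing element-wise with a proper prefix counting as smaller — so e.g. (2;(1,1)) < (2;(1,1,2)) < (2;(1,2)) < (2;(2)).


Minimal non-faces — 9 found among 6 rays, 6 max cones:

  P = {0,5}:  v_{0} + v_{5} = 0 ; sig = (2;())
  P = {0,1}:  v_{0} + v_{1} = v_{4} ; sig = (2;(1))
  P = {1,3}:  v_{1} + v_{3} = v_{0} ; sig = (2;(1))
  P = {1,4}:  v_{1} + v_{4} = v_{2} ; sig = (2;(1))
  P = {4,5}:  v_{4} + v_{5} = v_{1} ; sig = (2;(1))
  P = {2,3}:  v_{2} + v_{3} = v_{0} + v_{4} ; sig = (2;(1,1))
  P = {0,2}:  v_{0} + v_{2} = 2·v_{4} ; sig = (2;(2))
  P = {2,5}:  v_{2} + v_{5} = 2·v_{1} ; sig = (2;(2))
  P = {3,4}:  v_{3} + v_{4} = 2·v_{0} ; sig = (2;(2))

so the primitive-relation signature multiset is
    (2;())
    (2;(1))
    (2;(1))
    (2;(1))
    (2;(1))
    (2;(1,1))
    (2;(2))
    (2;(2))
    (2;(2))


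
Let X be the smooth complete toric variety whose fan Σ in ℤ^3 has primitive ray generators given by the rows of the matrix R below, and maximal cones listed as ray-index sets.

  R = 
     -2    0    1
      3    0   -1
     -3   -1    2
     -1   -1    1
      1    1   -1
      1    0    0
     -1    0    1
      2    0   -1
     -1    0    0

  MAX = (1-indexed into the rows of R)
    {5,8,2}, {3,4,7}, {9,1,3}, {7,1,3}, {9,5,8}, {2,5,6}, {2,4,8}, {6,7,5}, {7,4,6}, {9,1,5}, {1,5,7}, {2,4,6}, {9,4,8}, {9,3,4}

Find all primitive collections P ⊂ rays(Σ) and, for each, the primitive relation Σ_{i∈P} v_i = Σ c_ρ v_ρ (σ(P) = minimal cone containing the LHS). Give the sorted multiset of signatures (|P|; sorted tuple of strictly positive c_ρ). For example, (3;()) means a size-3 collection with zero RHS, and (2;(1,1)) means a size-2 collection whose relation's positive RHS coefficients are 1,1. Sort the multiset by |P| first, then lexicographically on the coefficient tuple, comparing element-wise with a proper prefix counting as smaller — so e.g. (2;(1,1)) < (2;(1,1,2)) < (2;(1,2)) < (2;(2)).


Σ has 15 primitive collections:

  • {1,8}:  v_{1} + v_{8} = 0 ; sig = (2;())
  • {4,5}:  v_{4} + v_{5} = 0 ; sig = (2;())
  • {6,9}:  v_{6} + v_{9} = 0 ; sig = (2;())
  • {1,2}:  v_{1} + v_{2} = v_{6} ; sig = (2;(1))
  • {1,4}:  v_{1} + v_{4} = v_{3} ; sig = (2;(1))
  • {1,6}:  v_{1} + v_{6} = v_{7} ; sig = (2;(1))
  • {2,9}:  v_{2} + v_{9} = v_{8} ; sig = (2;(1))
  • {3,5}:  v_{3} + v_{5} = v_{1} ; sig = (2;(1))
  • {3,8}:  v_{3} + v_{8} = v_{4} ; sig = (2;(1))
  • {6,8}:  v_{6} + v_{8} = v_{2} ; sig = (2;(1))
  • {7,8}:  v_{7} + v_{8} = v_{6} ; sig = (2;(1))
  • {7,9}:  v_{7} + v_{9} = v_{1} ; sig = (2;(1))
  • {2,3}:  v_{2} + v_{3} = v_{4} + v_{6} ; sig = (2;(1,1))
  • {3,6}:  v_{3} + v_{6} = v_{4} + v_{7} ; sig = (2;(1,1))
  • {2,7}:  v_{2} + v_{7} = 2·v_{6} ; sig = (2;(2))

so the primitive-relation signature multiset is
    (2;())
    (2;())
    (2;())
    (2;(1))
    (2;(1))
    (2;(1))
    (2;(1))
    (2;(1))
    (2;(1))
    (2;(1))
    (2;(1))
    (2;(1))
    (2;(1,1))
    (2;(1,1))
    (2;(2))


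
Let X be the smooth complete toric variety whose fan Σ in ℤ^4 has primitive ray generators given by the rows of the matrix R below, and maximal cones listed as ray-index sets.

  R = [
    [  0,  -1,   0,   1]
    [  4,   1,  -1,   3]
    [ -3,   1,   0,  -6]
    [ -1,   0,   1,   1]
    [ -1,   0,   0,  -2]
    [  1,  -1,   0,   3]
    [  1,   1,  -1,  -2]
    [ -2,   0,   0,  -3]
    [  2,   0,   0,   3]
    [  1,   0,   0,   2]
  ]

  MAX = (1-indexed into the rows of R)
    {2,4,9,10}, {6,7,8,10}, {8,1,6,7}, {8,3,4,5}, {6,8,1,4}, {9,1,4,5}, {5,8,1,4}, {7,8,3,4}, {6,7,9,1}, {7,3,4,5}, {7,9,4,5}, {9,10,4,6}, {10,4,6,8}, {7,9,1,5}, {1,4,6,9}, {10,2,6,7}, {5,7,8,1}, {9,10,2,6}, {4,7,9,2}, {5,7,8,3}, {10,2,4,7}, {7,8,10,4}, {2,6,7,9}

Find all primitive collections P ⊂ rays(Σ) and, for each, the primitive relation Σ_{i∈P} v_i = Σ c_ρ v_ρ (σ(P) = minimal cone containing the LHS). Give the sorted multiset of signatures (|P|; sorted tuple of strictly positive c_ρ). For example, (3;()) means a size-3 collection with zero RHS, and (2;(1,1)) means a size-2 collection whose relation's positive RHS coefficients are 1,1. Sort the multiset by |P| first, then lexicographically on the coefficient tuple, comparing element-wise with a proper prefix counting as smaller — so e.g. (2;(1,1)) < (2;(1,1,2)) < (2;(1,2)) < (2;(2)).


|primitive collections| = 17. Relations:

  {5,10}:  v_{5} + v_{10} = 0  →  sig = (2;())
  {8,9}:  v_{8} + v_{9} = 0  →  sig = (2;())
  {1,10}:  v_{1} + v_{10} = v_{6}  →  sig = (2;(1))
  {3,6}:  v_{3} + v_{6} = v_{8}  →  sig = (2;(1))
  {5,6}:  v_{5} + v_{6} = v_{1}  →  sig = (2;(1))
  {1,3}:  v_{1} + v_{3} = v_{5} + v_{8}  →  sig = (2;(1,1))
  {2,5}:  v_{2} + v_{5} = v_{7} + v_{9}  →  sig = (2;(1,1))
  {2,8}:  v_{2} + v_{8} = v_{7} + v_{10}  →  sig = (2;(1,1))
  {1,2}:  v_{1} + v_{2} = v_{6} + v_{7} + v_{9}  →  sig = (2;(1,1,1))
  {3,9}:  v_{3} + v_{9} = v_{4} + v_{5} + v_{7}  →  sig = (2;(1,1,1))
  {3,10}:  v_{3} + v_{10} = v_{4} + v_{7} + v_{8}  →  sig = (2;(1,1,1))
  {2,3}:  v_{2} + v_{3} = v_{4} + 2·v_{7}  →  sig = (2;(1,2))
  {1,4,7}:  v_{1} + v_{4} + v_{7} = 0  →  sig = (3;())
  {4,6,7}:  v_{4} + v_{6} + v_{7} = v_{10}  →  sig = (3;(1))
  {7,9,10}:  v_{7} + v_{9} + v_{10} = v_{2}  →  sig = (3;(1))
  {2,4,6}:  v_{2} + v_{4} + v_{6} = v_{9} + 2·v_{10}  →  sig = (3;(1,2))
  {4,5,7,8}:  v_{4} + v_{5} + v_{7} + v_{8} = v_{3}  →  sig = (4;(1))

Hence PRS(X_Σ) =
    (2;())
    (2;())
    (2;(1))
    (2;(1))
    (2;(1))
    (2;(1,1))
    (2;(1,1))
    (2;(1,1))
    (2;(1,1,1))
    (2;(1,1,1))
    (2;(1,1,1))
    (2;(1,2))
    (3;())
    (3;(1))
    (3;(1))
    (3;(1,2))
    (4;(1))


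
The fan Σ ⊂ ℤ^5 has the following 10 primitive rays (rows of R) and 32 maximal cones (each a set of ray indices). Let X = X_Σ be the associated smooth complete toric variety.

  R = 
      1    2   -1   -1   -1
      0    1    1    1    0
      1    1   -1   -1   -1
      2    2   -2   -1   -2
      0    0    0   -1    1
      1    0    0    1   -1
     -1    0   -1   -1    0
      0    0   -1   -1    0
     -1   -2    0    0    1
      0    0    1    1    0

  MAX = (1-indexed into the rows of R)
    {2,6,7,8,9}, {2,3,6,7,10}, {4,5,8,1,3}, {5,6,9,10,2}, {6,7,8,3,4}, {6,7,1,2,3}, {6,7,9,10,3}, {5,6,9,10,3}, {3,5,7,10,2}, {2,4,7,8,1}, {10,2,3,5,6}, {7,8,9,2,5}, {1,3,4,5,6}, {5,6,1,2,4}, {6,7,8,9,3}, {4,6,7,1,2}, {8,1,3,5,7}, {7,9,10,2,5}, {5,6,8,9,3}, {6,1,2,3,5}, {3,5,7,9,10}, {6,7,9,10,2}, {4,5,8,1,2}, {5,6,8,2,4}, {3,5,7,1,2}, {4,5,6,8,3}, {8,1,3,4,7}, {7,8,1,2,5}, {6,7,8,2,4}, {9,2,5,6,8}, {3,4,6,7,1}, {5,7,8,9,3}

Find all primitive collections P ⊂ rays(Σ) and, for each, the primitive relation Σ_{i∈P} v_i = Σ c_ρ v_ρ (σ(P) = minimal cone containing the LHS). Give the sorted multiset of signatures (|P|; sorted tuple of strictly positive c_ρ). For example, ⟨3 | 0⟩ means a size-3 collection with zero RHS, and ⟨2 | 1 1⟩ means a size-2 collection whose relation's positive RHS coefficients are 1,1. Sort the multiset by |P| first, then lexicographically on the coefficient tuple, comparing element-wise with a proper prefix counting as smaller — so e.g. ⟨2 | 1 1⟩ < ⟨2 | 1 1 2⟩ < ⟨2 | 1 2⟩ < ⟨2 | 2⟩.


Δ(Σ) — 10 vertices, 11 min non-faces:

  • {8,10}:  v_{8} + v_{10} = 0  →  sig = ⟨2 | 0⟩
  • {1,9}:  v_{1} + v_{9} = v_{8}  →  sig = ⟨2 | 1⟩
  • {1,10}:  v_{1} + v_{10} = v_{2} + v_{3}  →  sig = ⟨2 | 1 1⟩
  • {4,10}:  v_{4} + v_{10} = v_{1} + v_{6}  →  sig = ⟨2 | 1 1⟩
  • {4,9}:  v_{4} + v_{9} = v_{6} + 2·v_{8}  →  sig = ⟨2 | 1 2⟩
  • {2,3,9}:  v_{2} + v_{3} + v_{9} = 0  →  sig = ⟨3 | 0⟩
  • {1,6,8}:  v_{1} + v_{6} + v_{8} = v_{4}  →  sig = ⟨3 | 1⟩
  • {2,3,8}:  v_{2} + v_{3} + v_{8} = v_{1}  →  sig = ⟨3 | 1⟩
  • {5,6,7}:  v_{5} + v_{6} + v_{7} = v_{8}  →  sig = ⟨3 | 1⟩
  • {2,3,4}:  v_{2} + v_{3} + v_{4} = 2·v_{1} + v_{6}  →  sig = ⟨3 | 1 2⟩
  • {4,5,7}:  v_{4} + v_{5} + v_{7} = v_{1} + 2·v_{8}  →  sig = ⟨3 | 1 2⟩

so the primitive-relation signature multiset is
    |P|=2: 5 collections, coeffs (), (1), (1,1), (1,1), (1,2)
    |P|=3: 6 collections, coeffs (), (1), (1), (1), (1,2), (1,2)


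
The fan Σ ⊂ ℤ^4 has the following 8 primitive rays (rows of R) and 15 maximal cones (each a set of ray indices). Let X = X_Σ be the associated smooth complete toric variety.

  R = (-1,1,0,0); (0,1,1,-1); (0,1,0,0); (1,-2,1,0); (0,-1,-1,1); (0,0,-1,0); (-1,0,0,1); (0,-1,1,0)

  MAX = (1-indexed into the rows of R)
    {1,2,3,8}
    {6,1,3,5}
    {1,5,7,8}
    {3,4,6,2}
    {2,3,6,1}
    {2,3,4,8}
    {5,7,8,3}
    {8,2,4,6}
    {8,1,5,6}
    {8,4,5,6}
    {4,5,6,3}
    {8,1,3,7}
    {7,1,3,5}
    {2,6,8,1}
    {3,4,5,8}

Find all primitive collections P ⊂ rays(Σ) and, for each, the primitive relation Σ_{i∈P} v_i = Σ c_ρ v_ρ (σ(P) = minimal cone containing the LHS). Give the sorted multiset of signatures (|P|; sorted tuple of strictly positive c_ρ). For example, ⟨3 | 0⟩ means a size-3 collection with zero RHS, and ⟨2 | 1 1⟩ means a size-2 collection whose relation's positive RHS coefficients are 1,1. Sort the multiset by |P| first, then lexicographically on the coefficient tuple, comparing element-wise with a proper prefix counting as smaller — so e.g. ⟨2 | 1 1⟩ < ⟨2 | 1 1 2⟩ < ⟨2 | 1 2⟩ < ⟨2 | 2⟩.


The 7 primitive collections of Σ (r=8, n=4):

  • {2,5}:  v_{2} + v_{5} = 0  ⇒ sig = ⟨2 | 0⟩
  • {1,4}:  v_{1} + v_{4} = v_{8}  ⇒ sig = ⟨2 | 1⟩
  • {6,7}:  v_{6} + v_{7} = v_{1} + v_{5}  ⇒ sig = ⟨2 | 1 1⟩
  • {2,7}:  v_{2} + v_{7} = v_{1} + v_{3} + v_{8}  ⇒ sig = ⟨2 | 1 1 1⟩
  • {4,7}:  v_{4} + v_{7} = v_{3} + v_{5} + 2·v_{8}  ⇒ sig = ⟨2 | 1 1 2⟩
  • {3,6,8}:  v_{3} + v_{6} + v_{8} = 0  ⇒ sig = ⟨3 | 0⟩
  • {1,3,5,8}:  v_{1} + v_{3} + v_{5} + v_{8} = v_{7}  ⇒ sig = ⟨4 | 1⟩

so the primitive-relation signature multiset is
{ ⟨2 | 0⟩,  ⟨2 | 1⟩,  ⟨2 | 1 1⟩,  ⟨2 | 1 1 1⟩,  ⟨2 | 1 1 2⟩,  ⟨3 | 0⟩,  ⟨4 | 1⟩ }


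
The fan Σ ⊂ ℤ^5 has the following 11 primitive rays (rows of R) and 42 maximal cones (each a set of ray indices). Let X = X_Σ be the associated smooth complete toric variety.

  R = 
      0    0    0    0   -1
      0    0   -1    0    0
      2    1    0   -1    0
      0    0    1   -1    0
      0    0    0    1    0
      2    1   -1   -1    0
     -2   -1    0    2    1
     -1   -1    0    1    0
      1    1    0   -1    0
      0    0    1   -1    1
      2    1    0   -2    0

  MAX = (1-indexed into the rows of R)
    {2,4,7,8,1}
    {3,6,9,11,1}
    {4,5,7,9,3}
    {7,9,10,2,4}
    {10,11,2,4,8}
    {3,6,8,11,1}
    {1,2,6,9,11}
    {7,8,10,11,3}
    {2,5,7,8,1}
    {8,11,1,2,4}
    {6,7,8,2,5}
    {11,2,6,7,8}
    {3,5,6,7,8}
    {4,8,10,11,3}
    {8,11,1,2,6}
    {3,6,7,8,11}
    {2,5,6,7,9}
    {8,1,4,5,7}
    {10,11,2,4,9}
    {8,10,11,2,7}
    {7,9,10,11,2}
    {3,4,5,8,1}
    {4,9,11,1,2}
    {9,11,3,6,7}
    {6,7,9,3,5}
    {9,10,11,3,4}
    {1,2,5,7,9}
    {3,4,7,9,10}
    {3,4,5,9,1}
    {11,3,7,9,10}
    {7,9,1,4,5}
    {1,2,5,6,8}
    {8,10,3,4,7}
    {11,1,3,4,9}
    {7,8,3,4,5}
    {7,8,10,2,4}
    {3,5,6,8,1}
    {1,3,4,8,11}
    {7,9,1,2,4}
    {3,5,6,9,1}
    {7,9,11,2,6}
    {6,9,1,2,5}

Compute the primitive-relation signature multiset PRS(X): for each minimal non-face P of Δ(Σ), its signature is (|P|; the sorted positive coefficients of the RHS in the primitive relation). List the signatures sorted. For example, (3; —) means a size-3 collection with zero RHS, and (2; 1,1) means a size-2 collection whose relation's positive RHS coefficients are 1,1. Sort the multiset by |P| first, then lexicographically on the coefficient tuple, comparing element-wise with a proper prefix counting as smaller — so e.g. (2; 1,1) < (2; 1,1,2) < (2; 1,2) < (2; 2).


Σ has 12 primitive collections:

  {8,9}:  v_{8} + v_{9} = 0 — sig = (2; —)
  {1,10}:  v_{1} + v_{10} = v_{4} — sig = (2; 1)
  {2,3}:  v_{2} + v_{3} = v_{6} — sig = (2; 1)
  {4,6}:  v_{4} + v_{6} = v_{11} — sig = (2; 1)
  {5,11}:  v_{5} + v_{11} = v_{3} — sig = (2; 1)
  {5,10}:  v_{5} + v_{10} = v_{3} + v_{4} + v_{7} — sig = (2; 1,1,1)
  {6,10}:  v_{6} + v_{10} = v_{7} + 2·v_{11} — sig = (2; 1,2)
  {1,7,11}:  v_{1} + v_{7} + v_{11} = 0 — sig = (3; —)
  {2,4,5}:  v_{2} + v_{4} + v_{5} = 0 — sig = (3; —)
  {1,3,7}:  v_{1} + v_{3} + v_{7} = v_{5} — sig = (3; 1)
  {4,7,11}:  v_{4} + v_{7} + v_{11} = v_{10} — sig = (3; 1)
  {1,6,7}:  v_{1} + v_{6} + v_{7} = v_{2} + v_{5} — sig = (3; 1,1)

Hence PRS(X_Σ) =
    (2; —)
    (2; 1)
    (2; 1)
    (2; 1)
    (2; 1)
    (2; 1,1,1)
    (2; 1,2)
    (3; —)
    (3; —)
    (3; 1)
    (3; 1)
    (3; 1,1)


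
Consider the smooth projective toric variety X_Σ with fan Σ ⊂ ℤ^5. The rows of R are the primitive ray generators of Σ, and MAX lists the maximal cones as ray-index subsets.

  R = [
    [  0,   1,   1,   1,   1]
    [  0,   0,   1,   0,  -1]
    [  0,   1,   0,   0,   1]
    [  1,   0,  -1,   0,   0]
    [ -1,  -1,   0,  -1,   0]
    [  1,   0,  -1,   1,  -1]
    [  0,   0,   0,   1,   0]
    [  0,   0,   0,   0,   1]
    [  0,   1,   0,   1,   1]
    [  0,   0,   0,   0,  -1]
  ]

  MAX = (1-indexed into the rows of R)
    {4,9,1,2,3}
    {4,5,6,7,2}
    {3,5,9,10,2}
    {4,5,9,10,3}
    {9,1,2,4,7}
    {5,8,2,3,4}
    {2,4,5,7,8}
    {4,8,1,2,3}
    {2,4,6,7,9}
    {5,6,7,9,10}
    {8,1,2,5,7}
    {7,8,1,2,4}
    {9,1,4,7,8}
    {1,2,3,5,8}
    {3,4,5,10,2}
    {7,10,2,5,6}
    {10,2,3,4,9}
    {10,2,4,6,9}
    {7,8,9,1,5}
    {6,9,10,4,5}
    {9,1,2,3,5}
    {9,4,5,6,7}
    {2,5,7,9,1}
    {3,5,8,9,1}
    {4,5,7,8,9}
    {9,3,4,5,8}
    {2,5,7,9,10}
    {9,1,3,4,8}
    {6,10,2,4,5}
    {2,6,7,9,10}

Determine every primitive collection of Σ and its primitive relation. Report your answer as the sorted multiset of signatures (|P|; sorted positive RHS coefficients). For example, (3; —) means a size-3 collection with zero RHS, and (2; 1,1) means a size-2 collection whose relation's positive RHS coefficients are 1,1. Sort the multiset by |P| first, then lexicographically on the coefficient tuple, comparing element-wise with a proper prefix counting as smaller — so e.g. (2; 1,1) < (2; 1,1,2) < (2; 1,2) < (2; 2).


11 minimal non-faces of Δ(Σ) (on 10 rays):

  P={8,10}:  v_{8} + v_{10} = 0 ; sig = (2; —)
  P={3,7}:  v_{3} + v_{7} = v_{9} ; sig = (2; 1)
  P={1,10}:  v_{1} + v_{10} = v_{2} + v_{9} ; sig = (2; 1,1)
  P={6,8}:  v_{6} + v_{8} = v_{4} + v_{7} ; sig = (2; 1,1)
  P={3,6}:  v_{3} + v_{6} = v_{4} + v_{9} + v_{10} ; sig = (2; 1,1,1)
  P={1,6}:  v_{1} + v_{6} = v_{2} + v_{4} + v_{7} + v_{9} ; sig = (2; 1,1,1,1)
  P={1,4,5}:  v_{1} + v_{4} + v_{5} = v_{8} ; sig = (3; 1)
  P={2,8,9}:  v_{2} + v_{8} + v_{9} = v_{1} ; sig = (3; 1)
  P={4,7,10}:  v_{4} + v_{7} + v_{10} = v_{6} ; sig = (3; 1)
  P={2,4,5,9}:  v_{2} + v_{4} + v_{5} + v_{9} = 0 ; sig = (4; —)
  P={2,5,6,9}:  v_{2} + v_{5} + v_{6} + v_{9} = v_{7} + v_{10} ; sig = (4; 1,1)

Signatures (|P|; sorted positive RHS coefficients), sorted:
{ (2; —),  (2; 1),  (2; 1,1) ×2,  (2; 1,1,1),  (2; 1,1,1,1),  (3; 1) ×3,  (4; —),  (4; 1,1) }


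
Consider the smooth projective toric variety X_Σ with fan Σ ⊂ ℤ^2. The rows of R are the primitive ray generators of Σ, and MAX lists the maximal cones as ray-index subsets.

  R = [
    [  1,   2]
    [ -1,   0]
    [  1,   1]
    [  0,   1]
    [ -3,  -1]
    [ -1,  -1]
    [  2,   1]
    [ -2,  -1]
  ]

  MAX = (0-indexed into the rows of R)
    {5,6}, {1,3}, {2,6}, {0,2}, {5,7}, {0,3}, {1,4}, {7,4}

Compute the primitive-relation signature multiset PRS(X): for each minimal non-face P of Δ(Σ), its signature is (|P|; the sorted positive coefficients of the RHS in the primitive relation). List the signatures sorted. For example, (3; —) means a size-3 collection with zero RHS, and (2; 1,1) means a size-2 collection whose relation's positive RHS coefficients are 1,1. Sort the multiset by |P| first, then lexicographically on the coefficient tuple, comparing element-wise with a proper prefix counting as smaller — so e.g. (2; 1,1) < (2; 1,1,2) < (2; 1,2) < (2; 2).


Minimal non-faces — 20 found among 8 rays, 8 max cones:

  {2,5}:  v_{2} + v_{5} = 0 — sig = (2; —)
  {6,7}:  v_{6} + v_{7} = 0 — sig = (2; —)
  {0,5}:  v_{0} + v_{5} = v_{3} — sig = (2; 1)
  {1,2}:  v_{1} + v_{2} = v_{3} — sig = (2; 1)
  {1,5}:  v_{1} + v_{5} = v_{7} — sig = (2; 1)
  {1,6}:  v_{1} + v_{6} = v_{2} — sig = (2; 1)
  {1,7}:  v_{1} + v_{7} = v_{4} — sig = (2; 1)
  {2,3}:  v_{2} + v_{3} = v_{0} — sig = (2; 1)
  {2,7}:  v_{2} + v_{7} = v_{1} — sig = (2; 1)
  {3,5}:  v_{3} + v_{5} = v_{1} — sig = (2; 1)
  {4,6}:  v_{4} + v_{6} = v_{1} — sig = (2; 1)
  {0,7}:  v_{0} + v_{7} = v_{1} + v_{3} — sig = (2; 1,1)
  {0,4}:  v_{0} + v_{4} = 2·v_{1} + v_{3} — sig = (2; 1,2)
  {0,1}:  v_{0} + v_{1} = 2·v_{3} — sig = (2; 2)
  {2,4}:  v_{2} + v_{4} = 2·v_{1} — sig = (2; 2)
  {3,6}:  v_{3} + v_{6} = 2·v_{2} — sig = (2; 2)
  {3,7}:  v_{3} + v_{7} = 2·v_{1} — sig = (2; 2)
  {4,5}:  v_{4} + v_{5} = 2·v_{7} — sig = (2; 2)
  {0,6}:  v_{0} + v_{6} = 3·v_{2} — sig = (2; 3)
  {3,4}:  v_{3} + v_{4} = 3·v_{1} — sig = (2; 3)

Signatures (|P|; sorted positive RHS coefficients), sorted:
    (2; —)
    (2; —)
    (2; 1)
    (2; 1)
    (2; 1)
    (2; 1)
    (2; 1)
    (2; 1)
    (2; 1)
    (2; 1)
    (2; 1)
    (2; 1,1)
    (2; 1,2)
    (2; 2)
    (2; 2)
    (2; 2)
    (2; 2)
    (2; 2)
    (2; 3)
    (2; 3)


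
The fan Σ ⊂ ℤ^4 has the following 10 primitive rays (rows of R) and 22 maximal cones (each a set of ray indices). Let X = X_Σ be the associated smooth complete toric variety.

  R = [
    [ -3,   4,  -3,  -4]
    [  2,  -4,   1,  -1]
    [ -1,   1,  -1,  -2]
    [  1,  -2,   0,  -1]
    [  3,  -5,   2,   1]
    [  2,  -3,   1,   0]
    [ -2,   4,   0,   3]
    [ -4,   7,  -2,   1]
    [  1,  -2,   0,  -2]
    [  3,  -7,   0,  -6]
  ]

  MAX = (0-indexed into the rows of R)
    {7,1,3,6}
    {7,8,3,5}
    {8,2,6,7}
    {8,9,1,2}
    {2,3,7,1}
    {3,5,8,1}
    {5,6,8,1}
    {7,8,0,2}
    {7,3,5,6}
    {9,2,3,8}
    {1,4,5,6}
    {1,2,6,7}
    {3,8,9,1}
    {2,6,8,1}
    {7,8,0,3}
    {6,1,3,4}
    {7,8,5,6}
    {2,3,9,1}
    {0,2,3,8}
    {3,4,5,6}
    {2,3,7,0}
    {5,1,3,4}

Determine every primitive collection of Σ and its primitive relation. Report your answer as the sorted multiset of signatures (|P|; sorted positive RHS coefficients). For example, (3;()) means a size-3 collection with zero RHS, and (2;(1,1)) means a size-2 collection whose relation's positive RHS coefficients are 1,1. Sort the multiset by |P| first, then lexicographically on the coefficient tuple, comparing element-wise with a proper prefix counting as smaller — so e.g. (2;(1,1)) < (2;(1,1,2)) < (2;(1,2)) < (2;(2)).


|primitive collections| = 20. Relations:

  P = {2,4}:  v_{2} + v_{4} = v_{1}  so sig = (2;(1))
  P = {2,5}:  v_{2} + v_{5} = v_{8}  so sig = (2;(1))
  P = {0,4}:  v_{0} + v_{4} = v_{2} + v_{3}  so sig = (2;(1,1))
  P = {0,6}:  v_{0} + v_{6} = v_{2} + v_{7}  so sig = (2;(1,1))
  P = {4,7}:  v_{4} + v_{7} = v_{3} + v_{6}  so sig = (2;(1,1))
  P = {4,8}:  v_{4} + v_{8} = v_{1} + v_{5}  so sig = (2;(1,1))
  P = {6,9}:  v_{6} + v_{9} = v_{1} + v_{2}  so sig = (2;(1,1))
  P = {0,5}:  v_{0} + v_{5} = v_{3} + v_{7} + 2·v_{8}  so sig = (2;(1,1,2))
  P = {4,9}:  v_{4} + v_{9} = 2·v_{1} + v_{3} + v_{8}  so sig = (2;(1,1,2))
  P = {5,9}:  v_{5} + v_{9} = v_{1} + v_{3} + 2·v_{8}  so sig = (2;(1,1,2))
  P = {0,1}:  v_{0} + v_{1} = 2·v_{2} + v_{3}  so sig = (2;(1,2))
  P = {7,9}:  v_{7} + v_{9} = 2·v_{2} + v_{3}  so sig = (2;(1,2))
  P = {0,9}:  v_{0} + v_{9} = 3·v_{2} + 2·v_{3} + v_{8}  so sig = (2;(1,2,3))
  P = {1,5,7}:  v_{1} + v_{5} + v_{7} = 0  so sig = (3;())
  P = {3,6,8}:  v_{3} + v_{6} + v_{8} = 0  so sig = (3;())
  P = {1,7,8}:  v_{1} + v_{7} + v_{8} = v_{2}  so sig = (3;(1))
  P = {2,3,6}:  v_{2} + v_{3} + v_{6} = v_{1} + v_{7}  so sig = (3;(1,1))
  P = {1,2,3,8}:  v_{1} + v_{2} + v_{3} + v_{8} = v_{9}  so sig = (4;(1))
  P = {1,3,5,6}:  v_{1} + v_{3} + v_{5} + v_{6} = v_{4}  so sig = (4;(1))
  P = {2,3,7,8}:  v_{2} + v_{3} + v_{7} + v_{8} = v_{0}  so sig = (4;(1))

Hence PRS(X_Σ) =
{ (2;(1)) ×2,  (2;(1,1)) ×5,  (2;(1,1,2)) ×3,  (2;(1,2)) ×2,  (2;(1,2,3)),  (3;()) ×2,  (3;(1)),  (3;(1,1)),  (4;(1)) ×3 }


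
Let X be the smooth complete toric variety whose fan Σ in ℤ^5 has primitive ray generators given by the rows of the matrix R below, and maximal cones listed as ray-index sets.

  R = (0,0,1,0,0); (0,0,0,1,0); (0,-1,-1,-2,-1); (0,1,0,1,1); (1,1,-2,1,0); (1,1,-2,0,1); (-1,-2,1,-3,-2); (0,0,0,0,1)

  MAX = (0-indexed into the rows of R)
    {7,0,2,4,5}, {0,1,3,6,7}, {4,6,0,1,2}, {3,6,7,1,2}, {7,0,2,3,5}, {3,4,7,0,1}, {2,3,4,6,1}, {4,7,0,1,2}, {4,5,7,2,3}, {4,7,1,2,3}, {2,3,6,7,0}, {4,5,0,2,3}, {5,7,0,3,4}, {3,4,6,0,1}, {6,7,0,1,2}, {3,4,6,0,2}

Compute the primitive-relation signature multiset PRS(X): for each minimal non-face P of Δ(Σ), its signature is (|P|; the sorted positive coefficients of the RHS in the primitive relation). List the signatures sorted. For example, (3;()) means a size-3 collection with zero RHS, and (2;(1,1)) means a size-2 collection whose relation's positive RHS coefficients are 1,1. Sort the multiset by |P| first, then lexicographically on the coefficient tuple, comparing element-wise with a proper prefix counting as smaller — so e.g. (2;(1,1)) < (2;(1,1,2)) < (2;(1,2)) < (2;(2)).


Δ(Σ) — 8 vertices, 5 min non-faces:

  P = {1,5}:  v_{1} + v_{5} = v_{4} + v_{7} — sig = (2;(1,1))
  P = {5,6}:  v_{5} + v_{6} = v_{0} + 2·v_{2} + v_{3} — sig = (2;(1,1,2))
  P = {4,6,7}:  v_{4} + v_{6} + v_{7} = v_{2} — sig = (3;(1))
  P = {0,1,2,3}:  v_{0} + v_{1} + v_{2} + v_{3} = 0 — sig = (4;())
  P = {0,2,3,4,7}:  v_{0} + v_{2} + v_{3} + v_{4} + v_{7} = v_{5} — sig = (5;(1))

Sorted signature multiset PRS(X):
[(2;(1,1)), (2;(1,1,2)), (3;(1)), (4;()), (5;(1))]


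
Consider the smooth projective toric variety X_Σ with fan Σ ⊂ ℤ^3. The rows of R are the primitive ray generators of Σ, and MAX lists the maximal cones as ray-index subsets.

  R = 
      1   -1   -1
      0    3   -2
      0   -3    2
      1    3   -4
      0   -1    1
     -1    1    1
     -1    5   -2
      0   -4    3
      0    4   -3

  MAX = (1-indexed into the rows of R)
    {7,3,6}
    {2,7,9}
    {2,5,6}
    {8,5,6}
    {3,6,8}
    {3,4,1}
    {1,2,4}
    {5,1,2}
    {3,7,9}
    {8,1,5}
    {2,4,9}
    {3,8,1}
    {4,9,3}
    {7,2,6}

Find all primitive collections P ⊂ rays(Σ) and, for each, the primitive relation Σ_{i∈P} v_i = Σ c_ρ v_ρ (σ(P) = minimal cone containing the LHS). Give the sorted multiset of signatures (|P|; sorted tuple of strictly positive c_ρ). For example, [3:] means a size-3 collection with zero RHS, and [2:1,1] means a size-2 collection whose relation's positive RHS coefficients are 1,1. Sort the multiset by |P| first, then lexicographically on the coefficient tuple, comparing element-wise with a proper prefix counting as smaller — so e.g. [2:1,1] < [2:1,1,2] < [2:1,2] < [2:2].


The 15 primitive collections of Σ (r=9, n=3):

  P = {1,6}:  v_{1} + v_{6} = 0  ⇒ sig = [2:]
  P = {2,3}:  v_{2} + v_{3} = 0  ⇒ sig = [2:]
  P = {8,9}:  v_{8} + v_{9} = 0  ⇒ sig = [2:]
  P = {1,7}:  v_{1} + v_{7} = v_{9}  ⇒ sig = [2:1]
  P = {1,9}:  v_{1} + v_{9} = v_{4}  ⇒ sig = [2:1]
  P = {2,8}:  v_{2} + v_{8} = v_{5}  ⇒ sig = [2:1]
  P = {3,5}:  v_{3} + v_{5} = v_{8}  ⇒ sig = [2:1]
  P = {4,6}:  v_{4} + v_{6} = v_{9}  ⇒ sig = [2:1]
  P = {4,8}:  v_{4} + v_{8} = v_{1}  ⇒ sig = [2:1]
  P = {5,9}:  v_{5} + v_{9} = v_{2}  ⇒ sig = [2:1]
  P = {6,9}:  v_{6} + v_{9} = v_{7}  ⇒ sig = [2:1]
  P = {7,8}:  v_{7} + v_{8} = v_{6}  ⇒ sig = [2:1]
  P = {4,5}:  v_{4} + v_{5} = v_{1} + v_{2}  ⇒ sig = [2:1,1]
  P = {5,7}:  v_{5} + v_{7} = v_{2} + v_{6}  ⇒ sig = [2:1,1]
  P = {4,7}:  v_{4} + v_{7} = 2·v_{9}  ⇒ sig = [2:2]

Hence PRS(X_Σ) =
    [2:]
    [2:]
    [2:]
    [2:1]
    [2:1]
    [2:1]
    [2:1]
    [2:1]
    [2:1]
    [2:1]
    [2:1]
    [2:1]
    [2:1,1]
    [2:1,1]
    [2:2]


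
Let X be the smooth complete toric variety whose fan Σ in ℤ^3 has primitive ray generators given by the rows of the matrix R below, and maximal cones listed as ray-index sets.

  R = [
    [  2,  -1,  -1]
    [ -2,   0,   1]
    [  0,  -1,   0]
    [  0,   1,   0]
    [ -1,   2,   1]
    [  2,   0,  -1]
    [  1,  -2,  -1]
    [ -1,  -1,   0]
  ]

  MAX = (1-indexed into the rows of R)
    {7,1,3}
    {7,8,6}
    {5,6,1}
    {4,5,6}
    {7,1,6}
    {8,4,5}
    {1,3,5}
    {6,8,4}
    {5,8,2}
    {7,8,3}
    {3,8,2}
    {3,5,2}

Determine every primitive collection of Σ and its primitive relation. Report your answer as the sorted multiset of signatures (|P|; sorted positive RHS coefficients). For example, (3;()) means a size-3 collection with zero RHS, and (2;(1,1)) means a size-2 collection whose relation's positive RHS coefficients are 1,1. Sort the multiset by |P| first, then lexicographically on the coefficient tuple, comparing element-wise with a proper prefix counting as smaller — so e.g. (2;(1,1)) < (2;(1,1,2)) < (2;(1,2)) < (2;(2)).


Primitive collections (12):

  {2,6}:  v_{2} + v_{6} = 0  so sig = (2;())
  {3,4}:  v_{3} + v_{4} = 0  so sig = (2;())
  {5,7}:  v_{5} + v_{7} = 0  so sig = (2;())
  {1,2}:  v_{1} + v_{2} = v_{3}  so sig = (2;(1))
  {1,4}:  v_{1} + v_{4} = v_{6}  so sig = (2;(1))
  {1,8}:  v_{1} + v_{8} = v_{7}  so sig = (2;(1))
  {3,6}:  v_{3} + v_{6} = v_{1}  so sig = (2;(1))
  {2,4}:  v_{2} + v_{4} = v_{5} + v_{8}  so sig = (2;(1,1))
  {2,7}:  v_{2} + v_{7} = v_{3} + v_{8}  so sig = (2;(1,1))
  {4,7}:  v_{4} + v_{7} = v_{6} + v_{8}  so sig = (2;(1,1))
  {3,5,8}:  v_{3} + v_{5} + v_{8} = v_{2}  so sig = (3;(1))
  {5,6,8}:  v_{5} + v_{6} + v_{8} = v_{4}  so sig = (3;(1))

Sorted signature multiset PRS(X):
    |P|=2: 10 collections, coeffs (), (), (), (1), (1), (1), (1), (1,1), (1,1), (1,1)
    |P|=3: 2 collections, coeffs (1), (1)


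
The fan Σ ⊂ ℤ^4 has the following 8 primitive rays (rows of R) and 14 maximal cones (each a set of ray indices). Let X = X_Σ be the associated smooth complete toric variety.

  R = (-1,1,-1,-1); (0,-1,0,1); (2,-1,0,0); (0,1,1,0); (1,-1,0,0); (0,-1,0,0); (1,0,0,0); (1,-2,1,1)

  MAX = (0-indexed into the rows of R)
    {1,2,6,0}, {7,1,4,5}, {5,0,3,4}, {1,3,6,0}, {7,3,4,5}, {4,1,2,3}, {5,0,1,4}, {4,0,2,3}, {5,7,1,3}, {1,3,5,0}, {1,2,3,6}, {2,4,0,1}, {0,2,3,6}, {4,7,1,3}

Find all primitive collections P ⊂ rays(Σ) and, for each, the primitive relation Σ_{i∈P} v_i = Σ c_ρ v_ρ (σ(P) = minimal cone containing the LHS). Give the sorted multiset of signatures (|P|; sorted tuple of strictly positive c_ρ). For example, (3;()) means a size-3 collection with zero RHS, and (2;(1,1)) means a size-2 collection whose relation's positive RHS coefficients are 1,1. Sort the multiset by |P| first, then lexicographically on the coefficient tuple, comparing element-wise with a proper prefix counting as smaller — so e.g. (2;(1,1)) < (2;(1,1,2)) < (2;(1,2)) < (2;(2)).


9 collections generate NE(X_Σ); each relation:

  {0,7}:  v_{0} + v_{7} = v_{5} ; sig = (2;(1))
  {4,6}:  v_{4} + v_{6} = v_{2} ; sig = (2;(1))
  {5,6}:  v_{5} + v_{6} = v_{4} ; sig = (2;(1))
  {6,7}:  v_{6} + v_{7} = v_{1} + v_{3} + 2·v_{4} ; sig = (2;(1,1,2))
  {2,7}:  v_{2} + v_{7} = v_{1} + v_{3} + 3·v_{4} ; sig = (2;(1,1,3))
  {2,5}:  v_{2} + v_{5} = 2·v_{4} ; sig = (2;(2))
  {0,1,3,4}:  v_{0} + v_{1} + v_{3} + v_{4} = 0 ; sig = (4;())
  {0,1,2,3}:  v_{0} + v_{1} + v_{2} + v_{3} = v_{6} ; sig = (4;(1))
  {1,3,4,5}:  v_{1} + v_{3} + v_{4} + v_{5} = v_{7} ; sig = (4;(1))

Sorted signature multiset PRS(X):
    |P|=2: 6 collections, coeffs (1), (1), (1), (1,1,2), (1,1,3), (2)
    |P|=4: 3 collections, coeffs (), (1), (1)


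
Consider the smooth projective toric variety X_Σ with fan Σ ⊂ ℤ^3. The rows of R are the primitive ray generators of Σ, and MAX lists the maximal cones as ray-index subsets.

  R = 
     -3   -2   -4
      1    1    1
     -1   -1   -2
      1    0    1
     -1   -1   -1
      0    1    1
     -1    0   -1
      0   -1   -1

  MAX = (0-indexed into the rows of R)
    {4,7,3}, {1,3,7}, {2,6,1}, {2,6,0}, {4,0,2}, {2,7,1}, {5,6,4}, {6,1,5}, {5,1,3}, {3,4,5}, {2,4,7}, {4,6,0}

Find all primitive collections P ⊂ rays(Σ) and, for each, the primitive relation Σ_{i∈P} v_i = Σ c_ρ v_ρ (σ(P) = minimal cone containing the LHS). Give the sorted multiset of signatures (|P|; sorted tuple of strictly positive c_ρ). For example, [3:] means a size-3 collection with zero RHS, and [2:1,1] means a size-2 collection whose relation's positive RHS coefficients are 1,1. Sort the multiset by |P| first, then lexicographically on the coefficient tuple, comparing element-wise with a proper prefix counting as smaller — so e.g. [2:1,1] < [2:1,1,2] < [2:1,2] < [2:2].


11 collections generate NE(X_Σ); each relation:

  {1,4}:  v_{1} + v_{4} = 0  →  sig = [2:]
  {3,6}:  v_{3} + v_{6} = 0  →  sig = [2:]
  {5,7}:  v_{5} + v_{7} = 0  →  sig = [2:]
  {2,3}:  v_{2} + v_{3} = v_{7}  →  sig = [2:1]
  {2,5}:  v_{2} + v_{5} = v_{6}  →  sig = [2:1]
  {6,7}:  v_{6} + v_{7} = v_{2}  →  sig = [2:1]
  {0,1}:  v_{0} + v_{1} = v_{2} + v_{6}  →  sig = [2:1,1]
  {0,3}:  v_{0} + v_{3} = v_{2} + v_{4}  →  sig = [2:1,1]
  {0,5}:  v_{0} + v_{5} = v_{4} + 2·v_{6}  →  sig = [2:1,2]
  {0,7}:  v_{0} + v_{7} = 2·v_{2} + v_{4}  →  sig = [2:1,2]
  {2,4,6}:  v_{2} + v_{4} + v_{6} = v_{0}  →  sig = [3:1]

Signatures (|P|; sorted positive RHS coefficients), sorted:
    [2:]
    [2:]
    [2:]
    [2:1]
    [2:1]
    [2:1]
    [2:1,1]
    [2:1,1]
    [2:1,2]
    [2:1,2]
    [3:1]


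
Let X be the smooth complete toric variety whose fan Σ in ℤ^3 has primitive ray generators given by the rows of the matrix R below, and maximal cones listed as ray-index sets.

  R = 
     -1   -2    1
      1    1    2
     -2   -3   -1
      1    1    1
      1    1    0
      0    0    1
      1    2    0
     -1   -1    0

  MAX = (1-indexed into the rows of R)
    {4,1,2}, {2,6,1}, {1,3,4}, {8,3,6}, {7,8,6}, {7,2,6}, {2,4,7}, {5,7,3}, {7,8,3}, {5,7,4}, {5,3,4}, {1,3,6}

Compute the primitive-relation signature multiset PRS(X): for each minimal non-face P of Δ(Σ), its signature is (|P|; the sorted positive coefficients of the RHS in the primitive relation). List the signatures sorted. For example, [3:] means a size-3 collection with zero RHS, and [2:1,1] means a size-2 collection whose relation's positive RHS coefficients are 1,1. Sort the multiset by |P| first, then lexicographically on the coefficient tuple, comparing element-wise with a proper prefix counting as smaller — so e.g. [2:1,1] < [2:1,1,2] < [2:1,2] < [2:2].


Primitive collections (12):

  • {5,8}:  v_{5} + v_{8} = 0  so sig = [2:]
  • {1,7}:  v_{1} + v_{7} = v_{6}  so sig = [2:1]
  • {2,3}:  v_{2} + v_{3} = v_{1}  so sig = [2:1]
  • {4,6}:  v_{4} + v_{6} = v_{2}  so sig = [2:1]
  • {4,8}:  v_{4} + v_{8} = v_{6}  so sig = [2:1]
  • {5,6}:  v_{5} + v_{6} = v_{4}  so sig = [2:1]
  • {1,5}:  v_{1} + v_{5} = v_{3} + 2·v_{4}  so sig = [2:1,2]
  • {1,8}:  v_{1} + v_{8} = v_{3} + 2·v_{6}  so sig = [2:1,2]
  • {2,5}:  v_{2} + v_{5} = 2·v_{4}  so sig = [2:2]
  • {2,8}:  v_{2} + v_{8} = 2·v_{6}  so sig = [2:2]
  • {3,4,7}:  v_{3} + v_{4} + v_{7} = 0  so sig = [3:]
  • {3,6,7}:  v_{3} + v_{6} + v_{7} = v_{8}  so sig = [3:1]

so the primitive-relation signature multiset is
    [2:]
    [2:1]
    [2:1]
    [2:1]
    [2:1]
    [2:1]
    [2:1,2]
    [2:1,2]
    [2:2]
    [2:2]
    [3:]
    [3:1]


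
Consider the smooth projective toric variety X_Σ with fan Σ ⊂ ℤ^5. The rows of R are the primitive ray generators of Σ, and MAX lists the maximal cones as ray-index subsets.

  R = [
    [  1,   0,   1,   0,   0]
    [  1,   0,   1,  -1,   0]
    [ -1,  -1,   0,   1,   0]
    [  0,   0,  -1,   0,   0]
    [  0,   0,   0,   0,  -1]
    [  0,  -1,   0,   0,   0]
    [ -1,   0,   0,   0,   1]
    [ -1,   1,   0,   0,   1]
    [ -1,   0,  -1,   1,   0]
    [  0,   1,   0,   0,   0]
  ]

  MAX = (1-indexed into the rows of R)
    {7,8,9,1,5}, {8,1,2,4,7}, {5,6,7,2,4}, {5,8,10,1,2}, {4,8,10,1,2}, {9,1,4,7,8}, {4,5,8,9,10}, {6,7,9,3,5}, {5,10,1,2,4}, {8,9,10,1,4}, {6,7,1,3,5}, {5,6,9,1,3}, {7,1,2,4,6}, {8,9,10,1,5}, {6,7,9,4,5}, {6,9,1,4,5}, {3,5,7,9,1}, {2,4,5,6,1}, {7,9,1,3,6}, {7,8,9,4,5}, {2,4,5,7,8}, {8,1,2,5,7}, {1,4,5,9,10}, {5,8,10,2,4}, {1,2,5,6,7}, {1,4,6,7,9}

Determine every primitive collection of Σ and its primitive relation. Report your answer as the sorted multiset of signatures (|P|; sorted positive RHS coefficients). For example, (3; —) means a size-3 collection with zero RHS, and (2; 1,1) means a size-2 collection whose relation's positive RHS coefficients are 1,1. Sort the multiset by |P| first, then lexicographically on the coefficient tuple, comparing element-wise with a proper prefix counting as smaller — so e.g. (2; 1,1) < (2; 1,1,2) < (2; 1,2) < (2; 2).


11 collections generate NE(X_Σ); each relation:

  P={2,9}:  v_{2} + v_{9} = 0  ⇒ sig = (2; —)
  P={6,10}:  v_{6} + v_{10} = 0  ⇒ sig = (2; —)
  P={6,8}:  v_{6} + v_{8} = v_{7}  ⇒ sig = (2; 1)
  P={7,10}:  v_{7} + v_{10} = v_{8}  ⇒ sig = (2; 1)
  P={3,4}:  v_{3} + v_{4} = v_{6} + v_{9}  ⇒ sig = (2; 1,1)
  P={2,3}:  v_{2} + v_{3} = v_{1} + v_{5} + v_{6} + v_{7}  ⇒ sig = (2; 1,1,1,1)
  P={3,10}:  v_{3} + v_{10} = v_{1} + v_{5} + v_{7} + v_{9}  ⇒ sig = (2; 1,1,1,1)
  P={3,8}:  v_{3} + v_{8} = v_{1} + v_{5} + 2·v_{7} + v_{9}  ⇒ sig = (2; 1,1,1,2)
  P={1,4,5,7}:  v_{1} + v_{4} + v_{5} + v_{7} = 0  ⇒ sig = (4; —)
  P={1,4,5,8}:  v_{1} + v_{4} + v_{5} + v_{8} = v_{10}  ⇒ sig = (4; 1)
  P={1,5,6,7,9}:  v_{1} + v_{5} + v_{6} + v_{7} + v_{9} = v_{3}  ⇒ sig = (5; 1)

so the primitive-relation signature multiset is
[(2; —), (2; —), (2; 1), (2; 1), (2; 1,1), (2; 1,1,1,1), (2; 1,1,1,1), (2; 1,1,1,2), (4; —), (4; 1), (5; 1)]


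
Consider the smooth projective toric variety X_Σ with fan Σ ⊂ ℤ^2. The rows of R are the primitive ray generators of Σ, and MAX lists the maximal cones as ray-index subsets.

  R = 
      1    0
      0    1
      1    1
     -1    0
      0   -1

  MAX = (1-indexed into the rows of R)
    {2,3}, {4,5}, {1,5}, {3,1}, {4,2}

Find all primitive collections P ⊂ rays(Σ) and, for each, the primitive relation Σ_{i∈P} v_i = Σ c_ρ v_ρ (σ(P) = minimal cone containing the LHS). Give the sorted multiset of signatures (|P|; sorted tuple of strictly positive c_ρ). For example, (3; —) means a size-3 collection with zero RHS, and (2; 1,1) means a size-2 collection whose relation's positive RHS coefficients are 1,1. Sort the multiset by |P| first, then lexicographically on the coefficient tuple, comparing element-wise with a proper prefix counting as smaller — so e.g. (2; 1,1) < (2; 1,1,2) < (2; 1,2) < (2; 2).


The 5 primitive collections of Σ (r=5, n=2):

  {1,4}:  v_{1} + v_{4} = 0  ⇒ sig = (2; —)
  {2,5}:  v_{2} + v_{5} = 0  ⇒ sig = (2; —)
  {1,2}:  v_{1} + v_{2} = v_{3}  ⇒ sig = (2; 1)
  {3,4}:  v_{3} + v_{4} = v_{2}  ⇒ sig = (2; 1)
  {3,5}:  v_{3} + v_{5} = v_{1}  ⇒ sig = (2; 1)

Hence PRS(X_Σ) =
    |P|=2: 5 collections, coeffs (), (), (1), (1), (1)


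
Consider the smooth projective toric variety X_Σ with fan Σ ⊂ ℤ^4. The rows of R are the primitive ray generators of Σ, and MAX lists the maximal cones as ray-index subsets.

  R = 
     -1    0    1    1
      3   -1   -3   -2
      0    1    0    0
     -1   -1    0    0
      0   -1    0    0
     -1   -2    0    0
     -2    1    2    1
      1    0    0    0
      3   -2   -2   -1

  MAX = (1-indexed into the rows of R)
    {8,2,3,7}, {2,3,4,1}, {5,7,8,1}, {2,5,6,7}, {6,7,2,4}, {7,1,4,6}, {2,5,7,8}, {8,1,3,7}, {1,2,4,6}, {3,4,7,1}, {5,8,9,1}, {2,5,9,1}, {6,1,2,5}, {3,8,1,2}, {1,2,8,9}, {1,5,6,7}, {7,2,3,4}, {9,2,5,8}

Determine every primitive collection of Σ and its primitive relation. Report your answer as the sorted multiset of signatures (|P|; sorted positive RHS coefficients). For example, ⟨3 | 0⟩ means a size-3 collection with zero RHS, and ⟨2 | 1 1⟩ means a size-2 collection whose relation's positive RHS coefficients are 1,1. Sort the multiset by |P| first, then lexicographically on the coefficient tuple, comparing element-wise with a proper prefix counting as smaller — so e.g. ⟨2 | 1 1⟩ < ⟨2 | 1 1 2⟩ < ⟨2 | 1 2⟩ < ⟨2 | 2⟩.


Minimal non-faces — 11 found among 9 rays, 18 max cones:

  P = {3,5}:  v_{3} + v_{5} = 0  →  sig = ⟨2 | 0⟩
  P = {3,6}:  v_{3} + v_{6} = v_{4}  →  sig = ⟨2 | 1⟩
  P = {4,5}:  v_{4} + v_{5} = v_{6}  →  sig = ⟨2 | 1⟩
  P = {4,8}:  v_{4} + v_{8} = v_{5}  →  sig = ⟨2 | 1⟩
  P = {7,9}:  v_{7} + v_{9} = v_{5} + v_{8}  →  sig = ⟨2 | 1 1⟩
  P = {3,9}:  v_{3} + v_{9} = v_{1} + v_{2} + v_{8}  →  sig = ⟨2 | 1 1 1⟩
  P = {4,9}:  v_{4} + v_{9} = v_{1} + v_{2} + 2·v_{5}  →  sig = ⟨2 | 1 1 2⟩
  P = {6,9}:  v_{6} + v_{9} = v_{1} + v_{2} + 3·v_{5}  →  sig = ⟨2 | 1 1 3⟩
  P = {6,8}:  v_{6} + v_{8} = 2·v_{5}  →  sig = ⟨2 | 2⟩
  P = {1,2,7}:  v_{1} + v_{2} + v_{7} = 0  →  sig = ⟨3 | 0⟩
  P = {1,2,5,8}:  v_{1} + v_{2} + v_{5} + v_{8} = v_{9}  →  sig = ⟨4 | 1⟩

Hence PRS(X_Σ) =
    ⟨2 | 0⟩
    ⟨2 | 1⟩
    ⟨2 | 1⟩
    ⟨2 | 1⟩
    ⟨2 | 1 1⟩
    ⟨2 | 1 1 1⟩
    ⟨2 | 1 1 2⟩
    ⟨2 | 1 1 3⟩
    ⟨2 | 2⟩
    ⟨3 | 0⟩
    ⟨4 | 1⟩


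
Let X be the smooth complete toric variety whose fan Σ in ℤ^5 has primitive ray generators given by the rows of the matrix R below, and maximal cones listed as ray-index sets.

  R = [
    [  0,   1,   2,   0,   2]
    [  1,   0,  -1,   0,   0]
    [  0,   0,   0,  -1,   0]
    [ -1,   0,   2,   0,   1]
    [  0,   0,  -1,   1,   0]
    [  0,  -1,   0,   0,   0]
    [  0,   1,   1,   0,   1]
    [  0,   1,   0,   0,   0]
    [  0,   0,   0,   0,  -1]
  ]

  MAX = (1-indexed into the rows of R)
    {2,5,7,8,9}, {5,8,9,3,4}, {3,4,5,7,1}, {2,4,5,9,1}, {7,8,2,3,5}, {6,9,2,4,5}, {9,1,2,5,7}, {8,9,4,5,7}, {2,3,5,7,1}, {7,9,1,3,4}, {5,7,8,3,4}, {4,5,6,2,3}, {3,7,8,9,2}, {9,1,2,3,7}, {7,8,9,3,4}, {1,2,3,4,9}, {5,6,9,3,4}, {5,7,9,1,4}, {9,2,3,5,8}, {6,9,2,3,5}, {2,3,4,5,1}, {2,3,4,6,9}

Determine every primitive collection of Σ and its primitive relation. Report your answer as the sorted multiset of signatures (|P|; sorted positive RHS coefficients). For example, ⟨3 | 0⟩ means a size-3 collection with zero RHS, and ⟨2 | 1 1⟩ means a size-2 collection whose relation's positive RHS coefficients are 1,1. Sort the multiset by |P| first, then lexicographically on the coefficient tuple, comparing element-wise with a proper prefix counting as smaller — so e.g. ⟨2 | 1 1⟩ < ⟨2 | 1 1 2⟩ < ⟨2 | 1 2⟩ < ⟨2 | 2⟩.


Minimal non-faces — 9 found among 9 rays, 22 max cones:

  {6,8}:  v_{6} + v_{8} = 0  ⇒ sig = ⟨2 | 0⟩
  {6,7}:  v_{6} + v_{7} = v_{2} + v_{4}  ⇒ sig = ⟨2 | 1 1⟩
  {1,8}:  v_{1} + v_{8} = 2·v_{7}  ⇒ sig = ⟨2 | 2⟩
  {1,6}:  v_{1} + v_{6} = 2·v_{2} + 2·v_{4}  ⇒ sig = ⟨2 | 2 2⟩
  {2,4,7}:  v_{2} + v_{4} + v_{7} = v_{1}  ⇒ sig = ⟨3 | 1⟩
  {2,4,8}:  v_{2} + v_{4} + v_{8} = v_{7}  ⇒ sig = ⟨3 | 1⟩
  {1,3,5,9}:  v_{1} + v_{3} + v_{5} + v_{9} = v_{7}  ⇒ sig = ⟨4 | 1⟩
  {3,5,7,9}:  v_{3} + v_{5} + v_{7} + v_{9} = v_{8}  ⇒ sig = ⟨4 | 1⟩
  {2,3,4,5,9}:  v_{2} + v_{3} + v_{4} + v_{5} + v_{9} = 0  ⇒ sig = ⟨5 | 0⟩

Hence PRS(X_Σ) =
    ⟨2 | 0⟩
    ⟨2 | 1 1⟩
    ⟨2 | 2⟩
    ⟨2 | 2 2⟩
    ⟨3 | 1⟩
    ⟨3 | 1⟩
    ⟨4 | 1⟩
    ⟨4 | 1⟩
    ⟨5 | 0⟩
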